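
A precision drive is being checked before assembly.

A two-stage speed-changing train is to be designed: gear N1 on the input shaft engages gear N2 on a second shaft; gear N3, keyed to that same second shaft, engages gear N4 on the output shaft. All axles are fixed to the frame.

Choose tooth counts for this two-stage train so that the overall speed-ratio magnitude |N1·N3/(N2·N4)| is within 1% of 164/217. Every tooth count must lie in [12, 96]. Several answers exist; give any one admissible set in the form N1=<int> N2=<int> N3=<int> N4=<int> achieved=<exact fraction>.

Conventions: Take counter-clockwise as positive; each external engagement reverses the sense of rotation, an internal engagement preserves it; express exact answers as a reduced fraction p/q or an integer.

class = fixed-axis compound train [2-stage, 164/217 wanted]
target = 164/217 in lowest terms: an exact hit needs N1·N3 = k·164 and N2·N4 = k·217 for one integer k, every count in [12, 96]; additionally prefer no 1:1 stage (N1 ≠ N2, N3 ≠ N4)
k = 1…2: no 1:1-free in-range split of k·164 and k·217 into factor pairs; take k = 3
k = 3: N1·N3 = 492 = 12·41, N2·N4 = 651 = 21·31
achieved = 12·41/(21·31) = 164/217; |achieved − target| = 0 ≤ 41/5425 ✓

N1=12 N2=21 N3=41 N4=31 achieved=164/217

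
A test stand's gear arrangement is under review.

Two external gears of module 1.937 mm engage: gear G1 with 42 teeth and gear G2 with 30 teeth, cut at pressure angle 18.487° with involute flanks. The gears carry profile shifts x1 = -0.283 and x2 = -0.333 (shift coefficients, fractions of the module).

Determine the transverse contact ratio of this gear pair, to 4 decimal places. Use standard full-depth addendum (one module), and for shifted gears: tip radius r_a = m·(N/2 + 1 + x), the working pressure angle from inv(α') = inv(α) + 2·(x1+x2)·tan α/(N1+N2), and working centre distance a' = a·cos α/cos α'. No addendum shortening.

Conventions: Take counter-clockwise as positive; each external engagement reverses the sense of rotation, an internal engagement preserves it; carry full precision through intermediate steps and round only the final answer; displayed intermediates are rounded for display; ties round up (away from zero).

2.0707

topology: single-mesh involute geometry — m = 1.937, 42T/30T pair
base radii: r_b1 = 38.577889, r_b2 = 27.555635
tip radii: r_a1 = 42.065829, r_a2 = 30.346979
inv(α') = inv(18.487°) + 2·(-0.283-0.333)·tan α/(42+30) = 0.00596304  ⇒  α' = 14.84938°
a' = a·cos α / cos α' = 69.7320·cos 18.487°/cos 14.84938° = 68.418506
action lengths: √(r_a1²−r_b1²) = 16.771418, √(r_a2²−r_b2²) = 12.713226
base pitch p_b = π·m·cos α = 5.771239
CR = (16.771418 + 12.713226 − 68.418506·sin 14.84938°)/5.771239 = 2.070686
contact ratio ≈ 2.0707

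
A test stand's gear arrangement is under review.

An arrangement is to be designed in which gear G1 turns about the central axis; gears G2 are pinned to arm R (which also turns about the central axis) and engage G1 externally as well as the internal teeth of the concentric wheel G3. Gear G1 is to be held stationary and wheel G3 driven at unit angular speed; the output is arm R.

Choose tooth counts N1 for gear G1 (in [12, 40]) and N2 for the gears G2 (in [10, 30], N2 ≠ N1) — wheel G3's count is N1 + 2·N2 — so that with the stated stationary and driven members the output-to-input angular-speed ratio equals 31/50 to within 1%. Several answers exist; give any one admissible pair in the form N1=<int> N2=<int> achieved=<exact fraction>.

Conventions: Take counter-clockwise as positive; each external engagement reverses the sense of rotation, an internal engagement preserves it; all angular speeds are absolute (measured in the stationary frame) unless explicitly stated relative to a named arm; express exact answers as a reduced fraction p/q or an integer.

N1=38 N2=12 achieved=31/50

design class (target 31/50): planetary set
Willis with ω_sun = 0: ω_arm/ω_ring = N3/(N1+N3); set equal to 31/50  ⇒  N3/N1 = (31/50)/(1 − 31/50) = 31/19
N3 = N1 + 2·N2  ⇒  N2/N1 = (N3/N1 − 1)/2 = (31/19 − 1)/2 = 6/19
smallest multiple with N1 ≥ 12 and N2 ≥ 10: k = 2  ⇒  N1 = 2·19 = 38, N2 = 2·6 = 12 (N1 ≤ 40, N2 ≤ 30, N2 ≠ N1 ✓), N3 = 38 + 2·12 = 62
check: N3/(N1+N3) with N1 = 38, N3 = 62 gives 31/50; |achieved − target| = 0 ≤ 31/5000 ✓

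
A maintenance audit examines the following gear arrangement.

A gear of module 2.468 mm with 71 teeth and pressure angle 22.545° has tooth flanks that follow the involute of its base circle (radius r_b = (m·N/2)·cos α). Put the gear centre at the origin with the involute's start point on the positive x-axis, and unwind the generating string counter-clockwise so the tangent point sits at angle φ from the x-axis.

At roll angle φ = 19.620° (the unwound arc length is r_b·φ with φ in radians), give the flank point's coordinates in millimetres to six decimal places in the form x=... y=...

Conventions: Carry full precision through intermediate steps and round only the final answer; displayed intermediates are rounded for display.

x=85.524525 y=1.070420

recognized (one wheel, involute flank): single-mesh tooth geometry, m = 2.468, N = 71
pitch radius r_p = m·N/2 = 2.468·71/2 = 87.614000
base radius r_b = r_p·cos α = 87.614000·cos 22.545° = 80.918423
roll angle φ = 19.620° = 0.34243360 rad
x = r_b·(cos φ + φ·sin φ) = 85.524525
y = r_b·(sin φ − φ·cos φ) = 1.070420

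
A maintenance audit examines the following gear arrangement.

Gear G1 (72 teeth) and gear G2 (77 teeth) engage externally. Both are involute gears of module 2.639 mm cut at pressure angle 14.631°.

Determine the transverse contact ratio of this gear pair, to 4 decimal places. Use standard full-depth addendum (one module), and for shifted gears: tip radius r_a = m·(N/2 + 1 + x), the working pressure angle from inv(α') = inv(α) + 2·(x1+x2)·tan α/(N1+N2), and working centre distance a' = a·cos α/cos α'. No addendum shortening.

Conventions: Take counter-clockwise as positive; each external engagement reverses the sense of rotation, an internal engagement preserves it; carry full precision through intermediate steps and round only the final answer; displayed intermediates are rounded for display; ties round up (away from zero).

recognized (one external pair, fixed centres): single-mesh tooth geometry, m = 2.639, N1 = 72, N2 = 77
base radii: r_b1 = 91.923272, r_b2 = 98.306832
tip radii: r_a1 = 97.643000, r_a2 = 104.240500
no profile shift: α' = α, a' = a
action lengths: √(r_a1²−r_b1²) = 32.928218, √(r_a2²−r_b2²) = 34.667688
base pitch p_b = π·m·cos α = 8.021819
CR = (32.928218 + 34.667688 − 196.605500·sin 14.63100°)/8.021819 = 2.235746
contact ratio ≈ 2.2357

2.2357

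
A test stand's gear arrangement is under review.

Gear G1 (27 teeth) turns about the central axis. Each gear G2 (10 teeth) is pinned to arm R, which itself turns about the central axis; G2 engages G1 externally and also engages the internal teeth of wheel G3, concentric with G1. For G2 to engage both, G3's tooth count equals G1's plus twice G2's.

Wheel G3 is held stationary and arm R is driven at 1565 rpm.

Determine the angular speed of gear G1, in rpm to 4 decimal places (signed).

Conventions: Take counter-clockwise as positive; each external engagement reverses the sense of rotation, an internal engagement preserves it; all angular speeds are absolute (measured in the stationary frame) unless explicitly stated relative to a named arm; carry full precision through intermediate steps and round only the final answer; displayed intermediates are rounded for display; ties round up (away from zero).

+4289.2593 rpm

topology: planetary set — G1 27T / G2 10T / G3 47T, arm = carrier (Willis)
normalise by the input: solve with ω_arm = 1, then scale by 1565 rpm
ring teeth: 27 + 2·10 = 47
27(ω_sun−ω_arm) = −47(ω_ring−ω_arm),  ω_ring = 0, ω_arm = 1
ω_sun = 1 − (47/27)(0−1) = 74/27
scale: ω_sun = 74/27 × 1565 rpm = +4289.2593 rpm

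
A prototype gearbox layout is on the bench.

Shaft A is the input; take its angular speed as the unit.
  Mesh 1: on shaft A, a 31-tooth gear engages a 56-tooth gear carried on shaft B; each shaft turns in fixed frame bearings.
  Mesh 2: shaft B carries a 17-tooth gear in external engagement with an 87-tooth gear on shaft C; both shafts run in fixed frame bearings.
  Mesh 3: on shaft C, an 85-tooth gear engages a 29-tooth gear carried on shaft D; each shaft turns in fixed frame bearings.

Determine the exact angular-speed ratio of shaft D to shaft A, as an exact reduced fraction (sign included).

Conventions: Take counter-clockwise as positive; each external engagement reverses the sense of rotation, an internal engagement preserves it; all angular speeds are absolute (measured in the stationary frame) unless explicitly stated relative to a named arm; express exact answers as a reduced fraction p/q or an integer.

class = fixed-axis compound train [3 meshes; 3 ratios multiply, 3 sense flips]
mesh 1 [31T→56T]: running ratio 31/56, sense −
mesh 2 [17T→87T]: running ratio 527/4872, sense +
mesh 3 [85T→29T]: running ratio 44795/141288, sense −
ω_out/ω_in = -44795/141288

-44795/141288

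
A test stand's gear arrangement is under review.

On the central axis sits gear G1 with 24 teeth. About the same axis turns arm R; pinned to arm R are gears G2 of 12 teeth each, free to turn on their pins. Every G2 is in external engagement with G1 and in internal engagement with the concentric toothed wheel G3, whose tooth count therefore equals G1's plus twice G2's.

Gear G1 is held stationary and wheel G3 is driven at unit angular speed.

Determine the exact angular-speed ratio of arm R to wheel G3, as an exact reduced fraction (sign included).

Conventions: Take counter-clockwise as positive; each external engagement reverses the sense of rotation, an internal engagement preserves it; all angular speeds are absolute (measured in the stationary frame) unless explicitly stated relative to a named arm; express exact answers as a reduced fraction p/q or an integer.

class = planetary set [G3 = 24+2·12 = 48; Willis about the carrier]
ring teeth: 24 + 2·12 = 48
24(ω_sun−ω_arm) = −48(ω_ring−ω_arm),  ω_sun = 0, ω_ring = 1
24(0−ω_arm) = −48(1−ω_arm)  ⇒  72·ω_arm = 48  ⇒  ω_arm = 2/3
ω_out/ω_in = 2/3

2/3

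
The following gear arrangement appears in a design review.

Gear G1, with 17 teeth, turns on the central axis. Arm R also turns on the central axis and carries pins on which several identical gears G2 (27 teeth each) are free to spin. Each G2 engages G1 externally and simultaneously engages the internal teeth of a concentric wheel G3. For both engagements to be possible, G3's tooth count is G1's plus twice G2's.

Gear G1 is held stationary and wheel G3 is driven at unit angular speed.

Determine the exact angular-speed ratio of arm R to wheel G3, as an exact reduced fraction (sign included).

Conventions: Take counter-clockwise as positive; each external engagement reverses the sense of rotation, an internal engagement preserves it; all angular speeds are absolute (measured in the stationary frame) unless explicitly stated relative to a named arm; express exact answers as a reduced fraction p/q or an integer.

71/88

class = planetary set [G3 = 17+2·27 = 71; Willis about the carrier]
ring teeth: 17 + 2·27 = 71
17(ω_sun−ω_arm) = −71(ω_ring−ω_arm),  ω_sun = 0, ω_ring = 1
17(0−ω_arm) = −71(1−ω_arm)  ⇒  88·ω_arm = 71  ⇒  ω_arm = 71/88
ω_out/ω_in = 71/88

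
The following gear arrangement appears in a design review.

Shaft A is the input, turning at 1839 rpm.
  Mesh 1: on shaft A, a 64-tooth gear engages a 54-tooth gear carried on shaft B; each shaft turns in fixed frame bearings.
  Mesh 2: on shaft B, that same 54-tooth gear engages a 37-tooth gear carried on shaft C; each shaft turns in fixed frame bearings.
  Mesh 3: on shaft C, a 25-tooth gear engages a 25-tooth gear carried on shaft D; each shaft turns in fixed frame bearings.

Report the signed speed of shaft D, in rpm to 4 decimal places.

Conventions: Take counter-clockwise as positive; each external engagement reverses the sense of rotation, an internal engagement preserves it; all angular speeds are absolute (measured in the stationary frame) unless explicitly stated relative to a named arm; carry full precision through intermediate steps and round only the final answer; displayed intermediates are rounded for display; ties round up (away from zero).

recognized (4 fixed axles, 3 meshes): fixed-axis compound train
mesh 1 [64T→54T]: ω = 1839.0000×64/54 = 2179.5556 rpm, sense flips to −
mesh 2 [54T→37T]: ω = 2179.5556×54/37 = 3180.9730 rpm, sense flips to +
mesh 3 [25T→25T]: ω = 3180.9730×25/25 = 3180.9730 rpm, sense flips to −
signed output speed = -3180.9730 rpm

-3180.9730 rpm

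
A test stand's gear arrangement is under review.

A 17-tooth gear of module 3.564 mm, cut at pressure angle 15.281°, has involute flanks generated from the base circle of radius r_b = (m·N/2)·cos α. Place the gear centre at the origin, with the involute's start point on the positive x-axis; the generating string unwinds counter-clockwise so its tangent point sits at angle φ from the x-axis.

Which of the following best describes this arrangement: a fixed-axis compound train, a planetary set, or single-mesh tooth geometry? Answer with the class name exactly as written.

single-mesh involute tooth geometry (17T wheel at module 3.564)
classification: single-mesh tooth geometry

single-mesh tooth geometry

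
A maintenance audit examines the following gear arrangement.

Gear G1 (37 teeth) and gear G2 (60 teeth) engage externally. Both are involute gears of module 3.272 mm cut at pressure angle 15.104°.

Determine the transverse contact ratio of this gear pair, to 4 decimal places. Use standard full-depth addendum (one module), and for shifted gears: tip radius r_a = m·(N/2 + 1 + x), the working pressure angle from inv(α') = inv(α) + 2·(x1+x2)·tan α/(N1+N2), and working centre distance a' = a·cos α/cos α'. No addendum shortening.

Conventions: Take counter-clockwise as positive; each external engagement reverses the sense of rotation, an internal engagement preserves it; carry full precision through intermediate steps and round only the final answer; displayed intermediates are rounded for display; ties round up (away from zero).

class = single-mesh tooth geometry [involute pair 37T × 60T, m = 3.272]
base radii: r_b1 = 58.440888, r_b2 = 94.769008
tip radii: r_a1 = 63.804000, r_a2 = 101.432000
no profile shift: α' = α, a' = a
action lengths: √(r_a1²−r_b1²) = 25.604941, √(r_a2²−r_b2²) = 36.156407
base pitch p_b = π·m·cos α = 9.924187
CR = (25.604941 + 36.156407 − 158.692000·sin 15.10400°)/9.924187 = 2.056659
contact ratio ≈ 2.0567

2.0567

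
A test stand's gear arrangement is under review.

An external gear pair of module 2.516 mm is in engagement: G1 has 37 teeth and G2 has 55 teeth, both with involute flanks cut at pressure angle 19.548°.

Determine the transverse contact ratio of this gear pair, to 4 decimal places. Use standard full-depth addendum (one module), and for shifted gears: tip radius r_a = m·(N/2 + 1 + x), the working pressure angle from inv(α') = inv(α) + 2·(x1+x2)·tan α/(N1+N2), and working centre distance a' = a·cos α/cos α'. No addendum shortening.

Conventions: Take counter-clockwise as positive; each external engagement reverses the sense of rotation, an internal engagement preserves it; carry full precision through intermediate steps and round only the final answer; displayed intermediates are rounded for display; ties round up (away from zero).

1.7581

recognized (one external pair, fixed centres): single-mesh tooth geometry, m = 2.516, N1 = 37, N2 = 55
base radii: r_b1 = 43.863159, r_b2 = 65.201993
tip radii: r_a1 = 49.062000, r_a2 = 71.706000
no profile shift: α' = α, a' = a
action lengths: √(r_a1²−r_b1²) = 21.979607, √(r_a2²−r_b2²) = 29.840418
base pitch p_b = π·m·cos α = 7.448658
CR = (21.979607 + 29.840418 − 115.736000·sin 19.54800°)/7.448658 = 1.758058
contact ratio ≈ 1.7581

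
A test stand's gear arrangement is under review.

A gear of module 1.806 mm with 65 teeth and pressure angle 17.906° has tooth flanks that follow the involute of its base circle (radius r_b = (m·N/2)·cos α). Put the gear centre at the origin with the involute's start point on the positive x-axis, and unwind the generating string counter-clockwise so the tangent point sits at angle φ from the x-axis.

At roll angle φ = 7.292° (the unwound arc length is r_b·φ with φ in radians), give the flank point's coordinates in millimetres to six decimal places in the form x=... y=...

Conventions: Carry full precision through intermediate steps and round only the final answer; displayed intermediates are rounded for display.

x=56.302445 y=0.038316

class = single-mesh tooth geometry [base-circle involute, m = 1.806, 65T]
pitch radius r_p = m·N/2 = 1.806·65/2 = 58.695000
base radius r_b = r_p·cos α = 58.695000·cos 17.906° = 55.851944
roll angle φ = 7.292° = 0.12726941 rad
x = r_b·(cos φ + φ·sin φ) = 56.302445
y = r_b·(sin φ − φ·cos φ) = 0.038316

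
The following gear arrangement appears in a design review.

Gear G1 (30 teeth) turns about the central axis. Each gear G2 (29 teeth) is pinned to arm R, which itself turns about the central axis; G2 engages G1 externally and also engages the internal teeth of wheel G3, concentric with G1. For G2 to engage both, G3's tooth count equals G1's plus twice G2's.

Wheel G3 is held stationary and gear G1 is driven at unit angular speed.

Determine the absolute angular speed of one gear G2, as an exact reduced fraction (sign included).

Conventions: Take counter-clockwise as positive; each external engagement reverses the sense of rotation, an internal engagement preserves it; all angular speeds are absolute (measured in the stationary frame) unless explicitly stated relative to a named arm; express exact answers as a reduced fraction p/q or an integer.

planetary set (30T centre, 29T on arm, 88T internal) — Willis relation
ring teeth: 30 + 2·29 = 88
30(ω_sun−ω_arm) = −88(ω_ring−ω_arm),  ω_ring = 0, ω_sun = 1
30(1−ω_arm) = −88(0−ω_arm)  ⇒  118·ω_arm = 30  ⇒  ω_arm = 15/59
sun–planet mesh: 30·(1−15/59) = −29·(ω_p−ω_arm)  ⇒  ω_p−ω_arm = -1320/1711
ω_p = 15/59 − 1320/1711 = -15/29
exact speed ratio = -15/29

-15/29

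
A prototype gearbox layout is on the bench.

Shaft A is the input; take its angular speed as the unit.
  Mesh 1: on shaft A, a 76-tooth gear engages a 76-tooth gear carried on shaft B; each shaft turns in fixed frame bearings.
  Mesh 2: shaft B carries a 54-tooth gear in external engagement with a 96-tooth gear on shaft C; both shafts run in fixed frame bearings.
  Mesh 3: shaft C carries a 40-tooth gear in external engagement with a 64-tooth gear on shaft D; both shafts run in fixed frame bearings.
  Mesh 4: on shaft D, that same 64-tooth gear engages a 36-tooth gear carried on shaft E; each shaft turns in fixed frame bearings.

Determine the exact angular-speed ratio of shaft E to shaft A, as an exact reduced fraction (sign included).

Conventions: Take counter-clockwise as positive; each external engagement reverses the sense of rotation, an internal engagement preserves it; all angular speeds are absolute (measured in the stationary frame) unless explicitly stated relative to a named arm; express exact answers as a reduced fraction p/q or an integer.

class = fixed-axis compound train [4 meshes; 4 ratios multiply, 4 sense flips]
mesh 1 [76T→76T]: running ratio 1, sense −
mesh 2 [54T→96T]: running ratio 9/16, sense +
mesh 3 [40T→64T]: running ratio 45/128, sense −
mesh 4 [64T→36T]: running ratio 5/8, sense +
ω_out/ω_in = 5/8

5/8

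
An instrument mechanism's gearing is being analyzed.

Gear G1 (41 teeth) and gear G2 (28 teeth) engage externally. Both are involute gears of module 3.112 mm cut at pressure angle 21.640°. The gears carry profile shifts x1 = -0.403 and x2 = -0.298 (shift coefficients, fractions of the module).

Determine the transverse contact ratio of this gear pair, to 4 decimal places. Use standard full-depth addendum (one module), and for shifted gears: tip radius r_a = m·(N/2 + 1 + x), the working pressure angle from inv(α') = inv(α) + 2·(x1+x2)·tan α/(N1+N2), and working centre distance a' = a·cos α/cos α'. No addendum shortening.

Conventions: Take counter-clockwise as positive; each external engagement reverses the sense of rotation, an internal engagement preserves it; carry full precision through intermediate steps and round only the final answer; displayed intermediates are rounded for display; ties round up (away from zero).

topology: single-mesh involute geometry — m = 3.112, 41T/28T pair
base radii: r_b1 = 59.299611, r_b2 = 40.497295
tip radii: r_a1 = 65.653864, r_a2 = 45.752624
inv(α') = inv(21.640°) + 2·(-0.403-0.298)·tan α/(41+28) = 0.01098534  ⇒  α' = 18.12119°
a' = a·cos α / cos α' = 107.3640·cos 21.640°/cos 18.12119° = 105.005075
action lengths: √(r_a1²−r_b1²) = 28.177758, √(r_a2²−r_b2²) = 21.290178
base pitch p_b = π·m·cos α = 9.087572
CR = (28.177758 + 21.290178 − 105.005075·sin 18.12119°)/9.087572 = 1.849606
contact ratio ≈ 1.8496

1.8496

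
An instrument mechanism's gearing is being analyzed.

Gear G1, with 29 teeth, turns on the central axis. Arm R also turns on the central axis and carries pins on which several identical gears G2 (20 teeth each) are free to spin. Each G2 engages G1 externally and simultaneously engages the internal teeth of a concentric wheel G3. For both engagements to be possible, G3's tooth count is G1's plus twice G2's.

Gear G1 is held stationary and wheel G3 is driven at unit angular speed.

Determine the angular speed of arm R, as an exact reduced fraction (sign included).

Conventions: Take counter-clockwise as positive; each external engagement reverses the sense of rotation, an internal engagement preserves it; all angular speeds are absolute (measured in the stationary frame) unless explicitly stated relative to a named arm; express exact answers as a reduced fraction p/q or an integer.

class = planetary set [G3 = 29+2·20 = 69; Willis about the carrier]
ring teeth: 29 + 2·20 = 69
29(ω_sun−ω_arm) = −69(ω_ring−ω_arm),  ω_sun = 0, ω_ring = 1
29(0−ω_arm) = −69(1−ω_arm)  ⇒  98·ω_arm = 69  ⇒  ω_arm = 69/98
exact speed ratio = 69/98

69/98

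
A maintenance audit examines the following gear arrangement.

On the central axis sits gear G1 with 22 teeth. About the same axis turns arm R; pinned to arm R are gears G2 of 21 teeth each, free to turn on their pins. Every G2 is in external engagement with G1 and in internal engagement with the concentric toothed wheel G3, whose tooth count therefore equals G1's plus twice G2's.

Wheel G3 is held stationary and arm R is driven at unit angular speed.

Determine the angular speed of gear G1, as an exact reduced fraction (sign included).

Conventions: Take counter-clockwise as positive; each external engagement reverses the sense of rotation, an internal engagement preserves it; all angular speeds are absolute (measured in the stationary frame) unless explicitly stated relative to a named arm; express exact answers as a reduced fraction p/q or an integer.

topology: planetary set — G1 22T / G2 21T / G3 64T, arm = carrier (Willis)
ring teeth: 22 + 2·21 = 64
22(ω_sun−ω_arm) = −64(ω_ring−ω_arm),  ω_ring = 0, ω_arm = 1
ω_sun = 1 − (64/22)(0−1) = 43/11
exact speed ratio = 43/11

43/11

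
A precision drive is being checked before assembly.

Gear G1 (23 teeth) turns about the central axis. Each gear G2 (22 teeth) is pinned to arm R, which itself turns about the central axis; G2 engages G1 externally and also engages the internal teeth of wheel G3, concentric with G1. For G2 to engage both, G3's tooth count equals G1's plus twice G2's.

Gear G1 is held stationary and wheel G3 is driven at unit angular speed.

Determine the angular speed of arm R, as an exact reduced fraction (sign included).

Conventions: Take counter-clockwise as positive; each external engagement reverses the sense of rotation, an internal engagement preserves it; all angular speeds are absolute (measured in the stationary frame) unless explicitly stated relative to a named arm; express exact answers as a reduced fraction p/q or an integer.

67/90

recognized (axles ride arm R): planetary set, 23/22/67 teeth
ring teeth: 23 + 2·22 = 67
23(ω_sun−ω_arm) = −67(ω_ring−ω_arm),  ω_sun = 0, ω_ring = 1
23(0−ω_arm) = −67(1−ω_arm)  ⇒  90·ω_arm = 67  ⇒  ω_arm = 67/90
exact speed ratio = 67/90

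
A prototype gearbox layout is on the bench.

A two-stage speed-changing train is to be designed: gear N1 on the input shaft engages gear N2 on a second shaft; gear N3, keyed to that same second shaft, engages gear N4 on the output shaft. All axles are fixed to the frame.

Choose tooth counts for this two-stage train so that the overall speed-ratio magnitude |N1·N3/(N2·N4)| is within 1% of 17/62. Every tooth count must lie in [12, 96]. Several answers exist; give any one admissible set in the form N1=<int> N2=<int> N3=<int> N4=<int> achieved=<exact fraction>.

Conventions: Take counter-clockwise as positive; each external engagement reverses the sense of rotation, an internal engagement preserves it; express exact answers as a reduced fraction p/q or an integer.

2-stage fixed-axis compound train for ratio 17/62
target = 17/62 in lowest terms: an exact hit needs N1·N3 = k·17 and N2·N4 = k·62 for one integer k, every count in [12, 96]; additionally prefer no 1:1 stage (N1 ≠ N2, N3 ≠ N4)
k = 1…11: no 1:1-free in-range split of k·17 and k·62 into factor pairs; take k = 12
k = 12: N1·N3 = 204 = 12·17, N2·N4 = 744 = 62·12
achieved = 12·17/(62·12) = 17/62; |achieved − target| = 0 ≤ 17/6200 ✓

N1=12 N2=62 N3=17 N4=12 achieved=17/62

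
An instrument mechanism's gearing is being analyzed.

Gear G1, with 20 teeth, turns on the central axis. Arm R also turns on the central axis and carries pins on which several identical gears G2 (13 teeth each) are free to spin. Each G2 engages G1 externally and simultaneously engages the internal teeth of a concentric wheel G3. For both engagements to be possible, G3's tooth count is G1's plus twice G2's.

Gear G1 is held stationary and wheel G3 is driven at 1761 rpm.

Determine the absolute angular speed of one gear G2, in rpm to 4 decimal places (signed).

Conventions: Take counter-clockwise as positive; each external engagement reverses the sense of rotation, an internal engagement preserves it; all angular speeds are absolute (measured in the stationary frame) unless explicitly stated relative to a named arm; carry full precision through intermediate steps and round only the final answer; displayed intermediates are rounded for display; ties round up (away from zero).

topology: planetary set — G1 20T / G2 13T / G3 46T, arm = carrier (Willis)
normalise by the input: solve with ω_ring = 1, then scale by 1761 rpm
ring teeth: 20 + 2·13 = 46
20(ω_sun−ω_arm) = −46(ω_ring−ω_arm),  ω_sun = 0, ω_ring = 1
20(0−ω_arm) = −46(1−ω_arm)  ⇒  66·ω_arm = 46  ⇒  ω_arm = 23/33
sun–planet mesh: 20·(0−23/33) = −13·(ω_p−ω_arm)  ⇒  ω_p−ω_arm = 460/429
ω_p = 23/33 + 460/429 = 23/13
scale: ω_p = 23/13 × 1761 rpm = +3115.6154 rpm

+3115.6154 rpm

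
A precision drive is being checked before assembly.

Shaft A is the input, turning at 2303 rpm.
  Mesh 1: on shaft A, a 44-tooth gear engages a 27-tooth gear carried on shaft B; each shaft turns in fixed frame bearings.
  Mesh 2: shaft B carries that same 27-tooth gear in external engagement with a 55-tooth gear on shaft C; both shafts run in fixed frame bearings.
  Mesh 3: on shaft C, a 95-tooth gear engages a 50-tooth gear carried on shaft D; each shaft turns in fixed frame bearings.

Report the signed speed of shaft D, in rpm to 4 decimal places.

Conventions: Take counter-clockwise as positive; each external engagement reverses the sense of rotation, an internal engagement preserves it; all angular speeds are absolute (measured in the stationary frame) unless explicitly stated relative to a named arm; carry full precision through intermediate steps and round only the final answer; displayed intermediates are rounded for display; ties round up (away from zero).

3-mesh fixed-axis compound train (all bearings frame-fixed)
mesh 1 [44T→27T]: ω = 2303.0000×44/27 = 3753.0370 rpm, sense flips to −
mesh 2 [27T→55T]: ω = 3753.0370×27/55 = 1842.4000 rpm, sense flips to +
mesh 3 [95T→50T]: ω = 1842.4000×95/50 = 3500.5600 rpm, sense flips to −
signed output speed = -3500.5600 rpm

-3500.5600 rpm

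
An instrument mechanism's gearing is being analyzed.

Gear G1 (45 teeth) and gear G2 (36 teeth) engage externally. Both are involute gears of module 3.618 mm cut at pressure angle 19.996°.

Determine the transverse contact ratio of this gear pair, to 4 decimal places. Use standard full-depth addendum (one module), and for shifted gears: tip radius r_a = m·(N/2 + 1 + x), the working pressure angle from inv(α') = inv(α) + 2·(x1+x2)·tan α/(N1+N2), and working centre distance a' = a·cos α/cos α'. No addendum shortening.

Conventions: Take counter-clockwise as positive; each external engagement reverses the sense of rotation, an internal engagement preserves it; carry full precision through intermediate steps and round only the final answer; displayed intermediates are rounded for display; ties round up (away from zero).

1.7143

class = single-mesh tooth geometry [involute pair 45T × 36T, m = 3.618]
base radii: r_b1 = 76.497621, r_b2 = 61.198097
tip radii: r_a1 = 85.023000, r_a2 = 68.742000
no profile shift: α' = α, a' = a
action lengths: √(r_a1²−r_b1²) = 37.108280, √(r_a2²−r_b2²) = 31.309032
base pitch p_b = π·m·cos α = 10.681083
CR = (37.108280 + 31.309032 − 146.529000·sin 19.99600°)/10.681083 = 1.714344
contact ratio ≈ 1.7143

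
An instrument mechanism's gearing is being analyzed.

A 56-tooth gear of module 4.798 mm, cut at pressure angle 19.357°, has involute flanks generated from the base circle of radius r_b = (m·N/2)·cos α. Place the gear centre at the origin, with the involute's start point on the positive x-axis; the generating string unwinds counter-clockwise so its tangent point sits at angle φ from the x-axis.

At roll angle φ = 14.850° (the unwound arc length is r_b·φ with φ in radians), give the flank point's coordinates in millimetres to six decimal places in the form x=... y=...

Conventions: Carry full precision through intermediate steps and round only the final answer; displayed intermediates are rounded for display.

recognized (one wheel, involute flank): single-mesh tooth geometry, m = 4.798, N = 56
pitch radius r_p = m·N/2 = 4.798·56/2 = 134.344000
base radius r_b = r_p·cos α = 134.344000·cos 19.357° = 126.749759
roll angle φ = 14.850° = 0.25918139 rad
x = r_b·(cos φ + φ·sin φ) = 130.935738
y = r_b·(sin φ − φ·cos φ) = 0.730663

x=130.935738 y=0.730663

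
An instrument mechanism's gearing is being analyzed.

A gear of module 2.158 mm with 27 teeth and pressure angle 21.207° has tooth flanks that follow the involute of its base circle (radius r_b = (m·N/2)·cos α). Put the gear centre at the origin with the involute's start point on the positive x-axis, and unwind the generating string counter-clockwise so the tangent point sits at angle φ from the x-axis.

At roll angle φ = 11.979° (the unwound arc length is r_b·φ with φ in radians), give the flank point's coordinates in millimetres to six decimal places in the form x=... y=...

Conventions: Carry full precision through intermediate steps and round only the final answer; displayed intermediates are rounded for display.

topology: single-mesh involute geometry — m = 2.158, N = 27
pitch radius r_p = m·N/2 = 2.158·27/2 = 29.133000
base radius r_b = r_p·cos α = 29.133000·cos 21.207° = 27.160102
roll angle φ = 11.979° = 0.20907299 rad
x = r_b·(cos φ + φ·sin φ) = 27.747235
y = r_b·(sin φ − φ·cos φ) = 0.082377

x=27.747235 y=0.082377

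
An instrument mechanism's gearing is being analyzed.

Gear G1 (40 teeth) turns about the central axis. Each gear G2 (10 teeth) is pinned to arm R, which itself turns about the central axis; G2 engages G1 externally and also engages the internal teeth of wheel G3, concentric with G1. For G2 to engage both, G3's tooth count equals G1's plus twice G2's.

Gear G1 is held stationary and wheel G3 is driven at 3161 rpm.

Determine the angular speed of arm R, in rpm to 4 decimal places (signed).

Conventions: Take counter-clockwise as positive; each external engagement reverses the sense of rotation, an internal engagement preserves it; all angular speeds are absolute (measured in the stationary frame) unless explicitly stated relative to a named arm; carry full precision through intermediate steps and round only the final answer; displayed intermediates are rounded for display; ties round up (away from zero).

recognized (axles ride arm R): planetary set, 40/10/60 teeth
normalise by the input: solve with ω_ring = 1, then scale by 3161 rpm
ring teeth: 40 + 2·10 = 60
40(ω_sun−ω_arm) = −60(ω_ring−ω_arm),  ω_sun = 0, ω_ring = 1
40(0−ω_arm) = −60(1−ω_arm)  ⇒  100·ω_arm = 60  ⇒  ω_arm = 3/5
scale: ω_arm = 3/5 × 3161 rpm = +1896.6000 rpm

+1896.6000 rpm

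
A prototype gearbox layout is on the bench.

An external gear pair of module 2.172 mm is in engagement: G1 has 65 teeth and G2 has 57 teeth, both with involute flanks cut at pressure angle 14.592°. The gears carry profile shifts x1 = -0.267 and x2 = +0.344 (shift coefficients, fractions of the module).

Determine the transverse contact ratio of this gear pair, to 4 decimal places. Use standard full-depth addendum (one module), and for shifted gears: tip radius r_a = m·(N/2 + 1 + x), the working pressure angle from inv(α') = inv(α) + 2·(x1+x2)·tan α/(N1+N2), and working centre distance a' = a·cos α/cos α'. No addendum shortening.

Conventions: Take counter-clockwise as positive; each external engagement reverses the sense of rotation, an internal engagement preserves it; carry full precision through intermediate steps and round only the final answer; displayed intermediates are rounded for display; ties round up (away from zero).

topology: single-mesh involute geometry — m = 2.172, 65T/57T pair
base radii: r_b1 = 68.313074, r_b2 = 59.905311
tip radii: r_a1 = 72.182076, r_a2 = 64.821168
inv(α') = inv(14.592°) + 2·(-0.267+0.344)·tan α/(65+57) = 0.00598157  ⇒  α' = 14.86446°
a' = a·cos α / cos α' = 132.4920·cos 14.592°/cos 14.86446° = 132.657726
action lengths: √(r_a1²−r_b1²) = 23.314716, √(r_a2²−r_b2²) = 24.761614
base pitch p_b = π·m·cos α = 6.603442
CR = (23.314716 + 24.761614 − 132.657726·sin 14.86446°)/6.603442 = 2.126951
contact ratio ≈ 2.1270

2.1270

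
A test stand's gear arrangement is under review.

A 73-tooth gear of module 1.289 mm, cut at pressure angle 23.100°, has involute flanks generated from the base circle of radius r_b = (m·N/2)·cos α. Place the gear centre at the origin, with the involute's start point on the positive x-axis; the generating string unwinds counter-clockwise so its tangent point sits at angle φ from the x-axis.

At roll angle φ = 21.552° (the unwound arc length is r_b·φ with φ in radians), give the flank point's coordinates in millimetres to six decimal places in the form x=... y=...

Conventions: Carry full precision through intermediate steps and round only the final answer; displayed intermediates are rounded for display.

recognized (one wheel, involute flank): single-mesh tooth geometry, m = 1.289, N = 73
pitch radius r_p = m·N/2 = 1.289·73/2 = 47.048500
base radius r_b = r_p·cos α = 47.048500·cos 23.100° = 43.276222
roll angle φ = 21.552° = 0.37615336 rad
x = r_b·(cos φ + φ·sin φ) = 46.230378
y = r_b·(sin φ − φ·cos φ) = 0.756947

x=46.230378 y=0.756947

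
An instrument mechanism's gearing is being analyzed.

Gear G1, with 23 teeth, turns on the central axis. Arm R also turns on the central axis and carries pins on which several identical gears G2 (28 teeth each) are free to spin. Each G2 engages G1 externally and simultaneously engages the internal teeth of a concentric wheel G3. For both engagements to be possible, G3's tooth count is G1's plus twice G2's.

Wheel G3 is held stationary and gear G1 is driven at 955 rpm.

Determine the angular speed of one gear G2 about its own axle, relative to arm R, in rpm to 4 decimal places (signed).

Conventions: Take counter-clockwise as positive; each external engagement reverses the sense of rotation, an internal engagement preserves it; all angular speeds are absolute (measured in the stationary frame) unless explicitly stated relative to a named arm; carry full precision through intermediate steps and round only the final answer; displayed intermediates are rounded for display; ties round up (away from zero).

class = planetary set [G3 = 23+2·28 = 79; Willis about the carrier]
normalise by the input: solve with ω_sun = 1, then scale by 955 rpm
ring teeth: 23 + 2·28 = 79
23(ω_sun−ω_arm) = −79(ω_ring−ω_arm),  ω_ring = 0, ω_sun = 1
23(1−ω_arm) = −79(0−ω_arm)  ⇒  102·ω_arm = 23  ⇒  ω_arm = 23/102
sun–planet mesh: 23·(1−23/102) = −28·(ω_p−ω_arm)  ⇒  ω_p−ω_arm = -1817/2856
scale: ω_p−ω_arm = -1817/2856 × 955 rpm = -607.5753 rpm

-607.5753 rpm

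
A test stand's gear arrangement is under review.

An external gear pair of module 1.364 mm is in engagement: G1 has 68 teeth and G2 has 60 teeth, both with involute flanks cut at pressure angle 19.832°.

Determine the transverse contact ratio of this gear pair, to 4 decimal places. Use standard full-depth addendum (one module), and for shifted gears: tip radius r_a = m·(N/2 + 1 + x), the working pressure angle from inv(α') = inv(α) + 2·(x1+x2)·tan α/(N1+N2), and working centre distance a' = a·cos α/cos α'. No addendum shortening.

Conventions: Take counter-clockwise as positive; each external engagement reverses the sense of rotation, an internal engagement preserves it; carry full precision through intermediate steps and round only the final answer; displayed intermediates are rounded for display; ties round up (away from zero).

1.8039

class = single-mesh tooth geometry [involute pair 68T × 60T, m = 1.364]
base radii: r_b1 = 43.625506, r_b2 = 38.493094
tip radii: r_a1 = 47.740000, r_a2 = 42.284000
no profile shift: α' = α, a' = a
action lengths: √(r_a1²−r_b1²) = 19.388729, √(r_a2²−r_b2²) = 17.499097
base pitch p_b = π·m·cos α = 4.030987
CR = (19.388729 + 17.499097 − 87.296000·sin 19.83200°)/4.030987 = 1.803899
contact ratio ≈ 1.8039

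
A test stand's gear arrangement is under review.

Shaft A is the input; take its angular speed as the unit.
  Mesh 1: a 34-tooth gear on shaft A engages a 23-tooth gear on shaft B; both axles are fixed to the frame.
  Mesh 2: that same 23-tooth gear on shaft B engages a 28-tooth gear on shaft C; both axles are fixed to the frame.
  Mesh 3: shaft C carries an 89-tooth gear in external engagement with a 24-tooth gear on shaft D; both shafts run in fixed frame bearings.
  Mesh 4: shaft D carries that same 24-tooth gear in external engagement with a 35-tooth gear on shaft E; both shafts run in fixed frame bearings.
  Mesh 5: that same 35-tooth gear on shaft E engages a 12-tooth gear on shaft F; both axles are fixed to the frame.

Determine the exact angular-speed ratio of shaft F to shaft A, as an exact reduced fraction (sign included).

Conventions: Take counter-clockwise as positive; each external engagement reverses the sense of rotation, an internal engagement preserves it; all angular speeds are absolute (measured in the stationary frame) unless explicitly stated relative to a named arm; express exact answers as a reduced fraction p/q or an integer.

class = fixed-axis compound train [5 meshes; 5 ratios multiply, 5 sense flips]
mesh 1 [34T→23T]: running ratio 34/23, sense −
mesh 2 [23T→28T]: running ratio 17/14, sense +
mesh 3 [89T→24T]: running ratio 1513/336, sense −
mesh 4 [24T→35T]: running ratio 1513/490, sense +
mesh 5 [35T→12T]: running ratio 1513/168, sense −
ω_out/ω_in = -1513/168

-1513/168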